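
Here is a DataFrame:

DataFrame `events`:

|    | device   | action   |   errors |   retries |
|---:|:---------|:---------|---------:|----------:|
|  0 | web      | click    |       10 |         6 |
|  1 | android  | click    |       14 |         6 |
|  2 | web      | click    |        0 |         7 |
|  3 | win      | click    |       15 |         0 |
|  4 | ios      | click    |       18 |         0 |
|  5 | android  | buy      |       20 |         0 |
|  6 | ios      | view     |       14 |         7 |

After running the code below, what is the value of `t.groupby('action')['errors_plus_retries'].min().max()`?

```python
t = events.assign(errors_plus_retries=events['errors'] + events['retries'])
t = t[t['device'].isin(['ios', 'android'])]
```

add column errors_plus_retries = events['errors'] + events['retries']:
    device action  errors  retries  errors_plus_retries
0      web  click      10        6                   16
1  android  click      14        6                   20
2      web  click       0        7                    7
3      win  click      15        0                   15
4      ios  click      18        0                   18
5  android    buy      20        0                   20
6      ios   view      14        7                   21
filter rows where device in ['ios', 'android']:
    device action  errors  retries  errors_plus_retries
1  android  click      14        6                   20
4      ios  click      18        0                   18
5  android    buy      20        0                   20
6      ios   view      14        7                   21
group by action, min of errors_plus_retries:
action
buy      20
click    18
view     21
Name: errors_plus_retries, dtype: int64

21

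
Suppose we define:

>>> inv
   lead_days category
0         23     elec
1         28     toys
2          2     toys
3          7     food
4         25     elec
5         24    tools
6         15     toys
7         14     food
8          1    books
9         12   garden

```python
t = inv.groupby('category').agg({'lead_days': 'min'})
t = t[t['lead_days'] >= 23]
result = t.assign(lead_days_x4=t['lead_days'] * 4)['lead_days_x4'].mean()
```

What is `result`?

94.0

group by category, min of lead_days:
          lead_days
category           
books             1
elec             23
food              7
garden           12
tools            24
toys              2
filter rows where lead_days >= 23:
          lead_days
category           
elec             23
tools            24
add column lead_days_x4 = t['lead_days'] * 4:
          lead_days  lead_days_x4
category                         
elec             23            92
tools            24            96
Finally, mean of column 'lead_days_x4' = 94.0.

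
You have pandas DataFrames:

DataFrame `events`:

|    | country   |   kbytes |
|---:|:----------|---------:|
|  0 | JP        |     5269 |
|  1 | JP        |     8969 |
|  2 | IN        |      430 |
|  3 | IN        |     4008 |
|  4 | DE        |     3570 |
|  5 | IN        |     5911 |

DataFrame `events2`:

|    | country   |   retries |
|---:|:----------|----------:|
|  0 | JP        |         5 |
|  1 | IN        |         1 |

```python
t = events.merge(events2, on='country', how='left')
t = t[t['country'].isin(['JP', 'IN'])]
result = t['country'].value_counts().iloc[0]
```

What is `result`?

merge on 'country' (how='left') → 6 rows:
  country  kbytes  retries
0      JP    5269      5.0
1      JP    8969      5.0
2      IN     430      1.0
3      IN    4008      1.0
4      DE    3570      NaN
5      IN    5911      1.0
filter rows where country in ['JP', 'IN']:
  country  kbytes  retries
0      JP    5269      5.0
1      JP    8969      5.0
2      IN     430      1.0
3      IN    4008      1.0
5      IN    5911      1.0
value_counts of country:
country
IN    3
JP    2
Name: count, dtype: int64

3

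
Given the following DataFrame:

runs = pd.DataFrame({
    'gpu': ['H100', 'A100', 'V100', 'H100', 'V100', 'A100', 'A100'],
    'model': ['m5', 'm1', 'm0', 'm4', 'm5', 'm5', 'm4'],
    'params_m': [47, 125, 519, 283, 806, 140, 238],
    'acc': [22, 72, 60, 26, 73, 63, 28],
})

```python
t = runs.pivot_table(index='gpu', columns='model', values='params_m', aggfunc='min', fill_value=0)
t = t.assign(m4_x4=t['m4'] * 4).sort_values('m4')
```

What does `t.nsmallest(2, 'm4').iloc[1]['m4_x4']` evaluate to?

pivot: rows=gpu, cols=model, min(params_m):
model   m0   m1   m4   m5
gpu                      
A100     0  125  238  140
H100     0    0  283   47
V100   519    0    0  806
add column m4_x4 = t['m4'] * 4:
model   m0   m1   m4   m5  m4_x4
gpu                             
A100     0  125  238  140    952
H100     0    0  283   47   1132
V100   519    0    0  806      0
sort by m4:
model   m0   m1   m4   m5  m4_x4
gpu                             
V100   519    0    0  806      0
A100     0  125  238  140    952
H100     0    0  283   47   1132
take 2 rows with smallest m4:
model   m0   m1   m4   m5  m4_x4
gpu                             
V100   519    0    0  806      0
A100     0  125  238  140    952

952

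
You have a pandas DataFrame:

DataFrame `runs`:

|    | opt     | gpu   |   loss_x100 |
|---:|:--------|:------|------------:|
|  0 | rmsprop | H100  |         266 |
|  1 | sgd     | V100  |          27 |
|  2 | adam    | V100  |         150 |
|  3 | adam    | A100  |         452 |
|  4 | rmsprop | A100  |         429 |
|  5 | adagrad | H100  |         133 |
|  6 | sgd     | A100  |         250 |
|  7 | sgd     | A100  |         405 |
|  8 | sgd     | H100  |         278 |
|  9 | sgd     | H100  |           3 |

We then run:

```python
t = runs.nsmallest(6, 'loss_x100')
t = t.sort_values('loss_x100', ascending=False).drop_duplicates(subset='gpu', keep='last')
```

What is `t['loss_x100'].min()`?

take 6 rows with smallest loss_x100:
       opt   gpu  loss_x100
9      sgd  H100          3
1      sgd  V100         27
5  adagrad  H100        133
2     adam  V100        150
6      sgd  A100        250
0  rmsprop  H100        266
sort by loss_x100 descending:
       opt   gpu  loss_x100
0  rmsprop  H100        266
6      sgd  A100        250
2     adam  V100        150
5  adagrad  H100        133
1      sgd  V100         27
9      sgd  H100          3
drop duplicate gpu (keep=last):
   opt   gpu  loss_x100
6  sgd  A100        250
1  sgd  V100         27
9  sgd  H100          3
Taking the min of column 'loss_x100' gives 3.

3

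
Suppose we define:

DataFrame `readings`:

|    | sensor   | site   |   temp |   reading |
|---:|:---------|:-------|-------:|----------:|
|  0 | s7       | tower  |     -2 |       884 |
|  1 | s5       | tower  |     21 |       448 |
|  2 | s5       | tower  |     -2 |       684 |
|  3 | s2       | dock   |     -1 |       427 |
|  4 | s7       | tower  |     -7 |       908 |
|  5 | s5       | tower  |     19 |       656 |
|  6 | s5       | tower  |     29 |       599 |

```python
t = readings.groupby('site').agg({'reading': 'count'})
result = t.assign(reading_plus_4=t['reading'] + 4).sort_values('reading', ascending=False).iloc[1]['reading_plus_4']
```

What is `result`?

5

group by site, count of reading:
       reading
site          
dock         1
tower        6
add column reading_plus_4 = t['reading'] + 4:
       reading  reading_plus_4
site                          
dock         1               5
tower        6              10
sort by reading descending:
       reading  reading_plus_4
site                          
tower        6              10
dock         1               5
Hence 5.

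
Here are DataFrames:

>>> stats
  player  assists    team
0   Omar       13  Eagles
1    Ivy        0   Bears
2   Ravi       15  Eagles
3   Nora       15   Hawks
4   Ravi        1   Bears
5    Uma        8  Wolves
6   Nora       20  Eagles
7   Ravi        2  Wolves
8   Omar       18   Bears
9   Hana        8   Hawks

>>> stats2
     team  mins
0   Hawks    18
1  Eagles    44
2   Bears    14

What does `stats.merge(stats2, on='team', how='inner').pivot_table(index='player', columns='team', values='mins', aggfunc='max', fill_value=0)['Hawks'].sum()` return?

36

merge on 'team' (how='inner') → 8 rows:
  player  assists    team  mins
0   Omar       13  Eagles    44
1    Ivy        0   Bears    14
2   Ravi       15  Eagles    44
3   Nora       15   Hawks    18
4   Ravi        1   Bears    14
5   Nora       20  Eagles    44
6   Omar       18   Bears    14
7   Hana        8   Hawks    18
pivot: rows=player, cols=team, max(mins):
team    Bears  Eagles  Hawks
player                      
Hana        0       0     18
Ivy        14       0      0
Nora        0      44     18
Omar       14      44      0
Ravi       14      44      0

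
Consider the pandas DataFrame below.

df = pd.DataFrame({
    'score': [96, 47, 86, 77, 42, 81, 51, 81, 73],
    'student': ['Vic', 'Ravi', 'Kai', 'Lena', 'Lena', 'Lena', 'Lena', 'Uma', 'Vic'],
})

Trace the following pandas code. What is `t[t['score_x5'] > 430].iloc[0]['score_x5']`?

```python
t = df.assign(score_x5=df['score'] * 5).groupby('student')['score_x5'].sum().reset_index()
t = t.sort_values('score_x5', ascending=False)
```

1255

add column score_x5 = df['score'] * 5:
   score student  score_x5
0     96     Vic       480
1     47    Ravi       235
2     86     Kai       430
3     77    Lena       385
4     42    Lena       210
5     81    Lena       405
6     51    Lena       255
7     81     Uma       405
8     73     Vic       365
group by student, sum of score_x5:
student
Kai      430
Lena    1255
Ravi     235
Uma      405
Vic      845
Name: score_x5, dtype: int64
reset_index():
  student  score_x5
0     Kai       430
1    Lena      1255
2    Ravi       235
3     Uma       405
4     Vic       845
sort by score_x5 descending:
  student  score_x5
1    Lena      1255
4     Vic       845
0     Kai       430
3     Uma       405
2    Ravi       235
filter rows where score_x5 > 430:
  student  score_x5
1    Lena      1255
4     Vic       845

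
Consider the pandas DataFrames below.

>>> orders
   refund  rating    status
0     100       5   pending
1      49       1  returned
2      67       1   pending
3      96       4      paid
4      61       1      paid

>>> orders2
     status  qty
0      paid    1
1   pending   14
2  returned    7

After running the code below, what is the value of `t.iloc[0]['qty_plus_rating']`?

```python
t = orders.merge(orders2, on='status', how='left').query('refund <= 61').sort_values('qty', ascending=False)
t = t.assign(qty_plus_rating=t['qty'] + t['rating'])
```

merge on 'status' (how='left') → 5 rows:
   refund  rating    status  qty
0     100       5   pending   14
1      49       1  returned    7
2      67       1   pending   14
3      96       4      paid    1
4      61       1      paid    1
filter rows where refund <= 61:
   refund  rating    status  qty
1      49       1  returned    7
4      61       1      paid    1
sort by qty descending:
   refund  rating    status  qty
1      49       1  returned    7
4      61       1      paid    1
add column qty_plus_rating = t['qty'] + t['rating']:
   refund  rating    status  qty  qty_plus_rating
1      49       1  returned    7                8
4      61       1      paid    1                2

8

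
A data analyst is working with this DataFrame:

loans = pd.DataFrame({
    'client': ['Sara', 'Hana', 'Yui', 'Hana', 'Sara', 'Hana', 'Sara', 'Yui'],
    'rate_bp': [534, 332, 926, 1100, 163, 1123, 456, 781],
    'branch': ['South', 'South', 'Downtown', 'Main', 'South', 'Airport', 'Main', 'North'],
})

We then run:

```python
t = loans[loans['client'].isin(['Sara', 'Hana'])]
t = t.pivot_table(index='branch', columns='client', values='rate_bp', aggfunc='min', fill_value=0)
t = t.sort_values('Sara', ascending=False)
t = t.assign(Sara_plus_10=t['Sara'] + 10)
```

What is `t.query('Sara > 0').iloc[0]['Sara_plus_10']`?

filter rows where client in ['Sara', 'Hana']:
  client  rate_bp   branch
0   Sara      534    South
1   Hana      332    South
3   Hana     1100     Main
4   Sara      163    South
5   Hana     1123  Airport
6   Sara      456     Main
pivot: rows=branch, cols=client, min(rate_bp):
client   Hana  Sara
branch             
Airport  1123     0
Main     1100   456
South     332   163
sort by Sara descending:
client   Hana  Sara
branch             
Main     1100   456
South     332   163
Airport  1123     0
add column Sara_plus_10 = t['Sara'] + 10:
client   Hana  Sara  Sara_plus_10
branch                           
Main     1100   456           466
South     332   163           173
Airport  1123     0            10
filter rows where Sara > 0:
client  Hana  Sara  Sara_plus_10
branch                          
Main    1100   456           466
South    332   163           173
Reading off the value at position 0, column 'Sara_plus_10', we get 466.

466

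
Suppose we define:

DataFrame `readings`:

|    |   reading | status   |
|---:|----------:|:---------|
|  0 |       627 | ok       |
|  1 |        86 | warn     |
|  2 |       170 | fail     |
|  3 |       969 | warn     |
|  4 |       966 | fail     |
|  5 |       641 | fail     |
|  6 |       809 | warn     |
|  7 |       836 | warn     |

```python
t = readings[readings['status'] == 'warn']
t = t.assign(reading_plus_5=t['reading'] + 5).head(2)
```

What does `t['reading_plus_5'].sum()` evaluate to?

filter rows where status == 'warn':
   reading status
1       86   warn
3      969   warn
6      809   warn
7      836   warn
add column reading_plus_5 = t['reading'] + 5:
   reading status  reading_plus_5
1       86   warn              91
3      969   warn             974
6      809   warn             814
7      836   warn             841
take first 2 rows:
   reading status  reading_plus_5
1       86   warn              91
3      969   warn             974
The sum of column 'reading_plus_5' is 1065.

1065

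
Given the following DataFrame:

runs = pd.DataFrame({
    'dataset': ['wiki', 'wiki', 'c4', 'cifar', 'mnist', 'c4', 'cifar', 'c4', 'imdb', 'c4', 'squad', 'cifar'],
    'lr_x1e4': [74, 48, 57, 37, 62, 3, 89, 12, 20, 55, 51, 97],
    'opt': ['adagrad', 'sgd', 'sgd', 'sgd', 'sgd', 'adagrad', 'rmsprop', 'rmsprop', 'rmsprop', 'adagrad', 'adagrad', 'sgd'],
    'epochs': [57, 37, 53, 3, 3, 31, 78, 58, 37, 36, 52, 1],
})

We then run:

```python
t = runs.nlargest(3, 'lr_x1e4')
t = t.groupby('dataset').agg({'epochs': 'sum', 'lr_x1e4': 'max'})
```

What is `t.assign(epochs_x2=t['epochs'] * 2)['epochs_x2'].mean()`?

take 3 rows with largest lr_x1e4:
   dataset  lr_x1e4      opt  epochs
11   cifar       97      sgd       1
6    cifar       89  rmsprop      78
0     wiki       74  adagrad      57
group by dataset: sum(epochs), max(lr_x1e4):
         epochs  lr_x1e4
dataset                 
cifar        79       97
wiki         57       74
add column epochs_x2 = t['epochs'] * 2:
         epochs  lr_x1e4  epochs_x2
dataset                            
cifar        79       97        158
wiki         57       74        114

136.0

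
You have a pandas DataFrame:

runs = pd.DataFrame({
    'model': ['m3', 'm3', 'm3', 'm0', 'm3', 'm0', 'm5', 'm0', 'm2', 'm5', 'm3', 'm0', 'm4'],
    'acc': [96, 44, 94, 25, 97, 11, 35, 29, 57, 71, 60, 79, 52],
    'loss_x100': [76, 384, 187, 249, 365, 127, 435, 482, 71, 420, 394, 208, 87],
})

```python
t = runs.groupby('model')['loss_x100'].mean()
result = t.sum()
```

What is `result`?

1133.2

group by model, mean of loss_x100:
model
m0    266.5
m2     71.0
m3    281.2
m4     87.0
m5    427.5
Name: loss_x100, dtype: float64
Then the sum of the resulting series: 1133.2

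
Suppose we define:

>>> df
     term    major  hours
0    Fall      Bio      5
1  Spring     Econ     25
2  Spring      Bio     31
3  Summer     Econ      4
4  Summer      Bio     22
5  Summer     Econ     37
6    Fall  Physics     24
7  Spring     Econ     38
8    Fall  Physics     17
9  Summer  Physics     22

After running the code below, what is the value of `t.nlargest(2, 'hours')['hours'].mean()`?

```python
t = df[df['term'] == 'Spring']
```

34.5

filter rows where term == 'Spring':
     term major  hours
1  Spring  Econ     25
2  Spring   Bio     31
7  Spring  Econ     38
take 2 rows with largest hours:
     term major  hours
7  Spring  Econ     38
2  Spring   Bio     31
Hence 34.5.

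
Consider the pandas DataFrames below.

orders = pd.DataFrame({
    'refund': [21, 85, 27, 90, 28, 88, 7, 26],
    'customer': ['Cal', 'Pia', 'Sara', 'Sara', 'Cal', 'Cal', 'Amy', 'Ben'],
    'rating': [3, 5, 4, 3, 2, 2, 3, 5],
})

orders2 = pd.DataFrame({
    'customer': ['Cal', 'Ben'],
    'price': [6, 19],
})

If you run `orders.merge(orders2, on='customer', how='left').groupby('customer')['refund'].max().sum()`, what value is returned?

merge on 'customer' (how='left') → 8 rows:
   refund customer  rating  price
0      21      Cal       3    6.0
1      85      Pia       5    NaN
2      27     Sara       4    NaN
3      90     Sara       3    NaN
4      28      Cal       2    6.0
5      88      Cal       2    6.0
6       7      Amy       3    NaN
7      26      Ben       5   19.0
group by customer, max of refund:
customer
Amy      7
Ben     26
Cal     88
Pia     85
Sara    90
Name: refund, dtype: int64

296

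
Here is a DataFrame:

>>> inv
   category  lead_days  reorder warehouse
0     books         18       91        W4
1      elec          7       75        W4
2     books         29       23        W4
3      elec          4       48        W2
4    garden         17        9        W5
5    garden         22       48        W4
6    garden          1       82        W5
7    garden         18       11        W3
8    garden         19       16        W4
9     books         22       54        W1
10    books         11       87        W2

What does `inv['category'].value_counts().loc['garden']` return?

value_counts of category:
category
garden    5
books     4
elec      2
Name: count, dtype: int64
Reading off the value at index 'garden', we get 5.

5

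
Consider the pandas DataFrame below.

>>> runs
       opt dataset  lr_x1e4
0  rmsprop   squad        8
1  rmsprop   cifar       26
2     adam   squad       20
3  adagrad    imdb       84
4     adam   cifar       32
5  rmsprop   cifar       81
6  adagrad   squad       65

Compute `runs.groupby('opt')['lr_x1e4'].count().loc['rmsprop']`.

group by opt, count of lr_x1e4:
opt
adagrad    2
adam       2
rmsprop    3
Name: lr_x1e4, dtype: int64
Taking the value at index 'rmsprop' gives 3.

3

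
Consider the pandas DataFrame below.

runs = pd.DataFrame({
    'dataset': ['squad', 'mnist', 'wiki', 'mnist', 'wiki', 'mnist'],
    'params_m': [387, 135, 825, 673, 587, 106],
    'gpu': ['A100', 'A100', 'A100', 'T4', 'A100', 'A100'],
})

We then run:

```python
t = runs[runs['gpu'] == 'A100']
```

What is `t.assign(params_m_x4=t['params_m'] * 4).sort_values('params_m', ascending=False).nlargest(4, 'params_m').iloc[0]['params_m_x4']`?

3300

filter rows where gpu == 'A100':
  dataset  params_m   gpu
0   squad       387  A100
1   mnist       135  A100
2    wiki       825  A100
4    wiki       587  A100
5   mnist       106  A100
add column params_m_x4 = t['params_m'] * 4:
  dataset  params_m   gpu  params_m_x4
0   squad       387  A100         1548
1   mnist       135  A100          540
2    wiki       825  A100         3300
4    wiki       587  A100         2348
5   mnist       106  A100          424
sort by params_m descending:
  dataset  params_m   gpu  params_m_x4
2    wiki       825  A100         3300
4    wiki       587  A100         2348
0   squad       387  A100         1548
1   mnist       135  A100          540
5   mnist       106  A100          424
take 4 rows with largest params_m:
  dataset  params_m   gpu  params_m_x4
2    wiki       825  A100         3300
4    wiki       587  A100         2348
0   squad       387  A100         1548
1   mnist       135  A100          540
So iloc[0]['params_m_x4'] = 3300.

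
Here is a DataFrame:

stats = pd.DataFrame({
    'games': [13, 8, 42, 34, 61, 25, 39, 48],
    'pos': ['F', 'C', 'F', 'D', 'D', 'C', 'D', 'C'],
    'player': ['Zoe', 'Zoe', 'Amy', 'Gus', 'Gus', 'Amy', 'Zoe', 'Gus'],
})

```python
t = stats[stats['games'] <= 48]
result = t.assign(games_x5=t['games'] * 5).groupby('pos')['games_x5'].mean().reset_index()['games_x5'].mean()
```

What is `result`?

filter rows where games <= 48:
   games pos player
0     13   F    Zoe
1      8   C    Zoe
2     42   F    Amy
3     34   D    Gus
5     25   C    Amy
6     39   D    Zoe
7     48   C    Gus
add column games_x5 = t['games'] * 5:
   games pos player  games_x5
0     13   F    Zoe        65
1      8   C    Zoe        40
2     42   F    Amy       210
3     34   D    Gus       170
5     25   C    Amy       125
6     39   D    Zoe       195
7     48   C    Gus       240
group by pos, mean of games_x5:
pos
C    135.0
D    182.5
F    137.5
Name: games_x5, dtype: float64
reset_index():
  pos  games_x5
0   C     135.0
1   D     182.5
2   F     137.5

151.666666667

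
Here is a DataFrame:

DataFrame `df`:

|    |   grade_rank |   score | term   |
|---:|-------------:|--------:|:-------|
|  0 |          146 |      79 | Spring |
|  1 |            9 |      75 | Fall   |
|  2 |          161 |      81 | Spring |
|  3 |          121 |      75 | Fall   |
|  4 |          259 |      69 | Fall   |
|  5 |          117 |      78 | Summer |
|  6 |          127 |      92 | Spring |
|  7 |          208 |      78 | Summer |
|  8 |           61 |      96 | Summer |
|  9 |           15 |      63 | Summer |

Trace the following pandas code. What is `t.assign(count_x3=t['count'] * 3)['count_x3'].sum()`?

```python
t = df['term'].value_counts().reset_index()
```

30

value_counts of term:
term
Summer    4
Spring    3
Fall      3
Name: count, dtype: int64
reset_index():
     term  count
0  Summer      4
1  Spring      3
2    Fall      3
add column count_x3 = t['count'] * 3:
     term  count  count_x3
0  Summer      4        12
1  Spring      3         9
2    Fall      3         9
sum of column 'count_x3' → 30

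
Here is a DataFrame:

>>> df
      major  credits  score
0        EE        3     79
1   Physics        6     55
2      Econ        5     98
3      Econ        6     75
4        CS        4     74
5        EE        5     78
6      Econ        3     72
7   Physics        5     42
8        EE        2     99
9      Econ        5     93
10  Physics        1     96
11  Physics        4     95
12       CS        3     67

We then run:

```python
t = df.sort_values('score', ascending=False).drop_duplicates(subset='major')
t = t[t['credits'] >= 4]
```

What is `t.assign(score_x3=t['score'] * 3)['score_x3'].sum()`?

516

sort by score descending:
      major  credits  score
8        EE        2     99
2      Econ        5     98
10  Physics        1     96
11  Physics        4     95
9      Econ        5     93
0        EE        3     79
5        EE        5     78
3      Econ        6     75
4        CS        4     74
6      Econ        3     72
12       CS        3     67
1   Physics        6     55
7   Physics        5     42
drop duplicate major (keep=first):
      major  credits  score
8        EE        2     99
2      Econ        5     98
10  Physics        1     96
4        CS        4     74
filter rows where credits >= 4:
  major  credits  score
2  Econ        5     98
4    CS        4     74
add column score_x3 = t['score'] * 3:
  major  credits  score  score_x3
2  Econ        5     98       294
4    CS        4     74       222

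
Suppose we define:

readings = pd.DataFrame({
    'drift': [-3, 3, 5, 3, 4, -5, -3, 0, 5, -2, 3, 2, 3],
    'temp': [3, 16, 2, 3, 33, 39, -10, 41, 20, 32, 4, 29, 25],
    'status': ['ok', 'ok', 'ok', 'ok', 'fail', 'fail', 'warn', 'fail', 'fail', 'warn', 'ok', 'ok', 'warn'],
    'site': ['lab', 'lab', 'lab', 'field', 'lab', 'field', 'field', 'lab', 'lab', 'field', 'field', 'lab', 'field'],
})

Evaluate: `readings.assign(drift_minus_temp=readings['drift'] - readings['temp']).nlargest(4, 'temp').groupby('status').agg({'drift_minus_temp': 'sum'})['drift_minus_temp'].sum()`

add column drift_minus_temp = readings['drift'] - readings['temp']:
    drift  temp status   site  drift_minus_temp
0      -3     3     ok    lab                -6
1       3    16     ok    lab               -13
2       5     2     ok    lab                 3
3       3     3     ok  field                 0
4       4    33   fail    lab               -29
5      -5    39   fail  field               -44
6      -3   -10   warn  field                 7
7       0    41   fail    lab               -41
8       5    20   fail    lab               -15
9      -2    32   warn  field               -34
10      3     4     ok  field                -1
11      2    29     ok    lab               -27
12      3    25   warn  field               -22
take 4 rows with largest temp:
   drift  temp status   site  drift_minus_temp
7      0    41   fail    lab               -41
5     -5    39   fail  field               -44
4      4    33   fail    lab               -29
9     -2    32   warn  field               -34
group by status, sum of drift_minus_temp:
        drift_minus_temp
status                  
fail                -114
warn                 -34
Then the sum of column 'drift_minus_temp': -148

-148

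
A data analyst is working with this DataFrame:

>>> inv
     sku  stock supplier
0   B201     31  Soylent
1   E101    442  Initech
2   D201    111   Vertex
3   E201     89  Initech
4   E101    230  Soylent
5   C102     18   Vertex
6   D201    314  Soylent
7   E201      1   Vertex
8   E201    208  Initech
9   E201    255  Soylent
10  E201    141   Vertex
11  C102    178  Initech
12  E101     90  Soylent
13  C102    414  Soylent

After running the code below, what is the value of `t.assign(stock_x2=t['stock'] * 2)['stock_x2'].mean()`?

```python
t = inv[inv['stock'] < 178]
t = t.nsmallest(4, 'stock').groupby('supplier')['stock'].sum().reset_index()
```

92.6666666667

filter rows where stock < 178:
     sku  stock supplier
0   B201     31  Soylent
2   D201    111   Vertex
3   E201     89  Initech
5   C102     18   Vertex
7   E201      1   Vertex
10  E201    141   Vertex
12  E101     90  Soylent
take 4 rows with smallest stock:
    sku  stock supplier
7  E201      1   Vertex
5  C102     18   Vertex
0  B201     31  Soylent
3  E201     89  Initech
group by supplier, sum of stock:
supplier
Initech    89
Soylent    31
Vertex     19
Name: stock, dtype: int64
reset_index():
  supplier  stock
0  Initech     89
1  Soylent     31
2   Vertex     19
add column stock_x2 = t['stock'] * 2:
  supplier  stock  stock_x2
0  Initech     89       178
1  Soylent     31        62
2   Vertex     19        38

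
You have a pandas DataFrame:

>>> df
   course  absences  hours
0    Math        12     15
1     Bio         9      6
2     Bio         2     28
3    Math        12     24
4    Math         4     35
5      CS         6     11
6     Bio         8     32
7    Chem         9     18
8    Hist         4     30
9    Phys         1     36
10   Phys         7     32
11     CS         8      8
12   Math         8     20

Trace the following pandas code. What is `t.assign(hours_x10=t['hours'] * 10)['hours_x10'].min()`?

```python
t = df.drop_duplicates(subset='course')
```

60

drop duplicate course (keep=first):
  course  absences  hours
0   Math        12     15
1    Bio         9      6
5     CS         6     11
7   Chem         9     18
8   Hist         4     30
9   Phys         1     36
add column hours_x10 = t['hours'] * 10:
  course  absences  hours  hours_x10
0   Math        12     15        150
1    Bio         9      6         60
5     CS         6     11        110
7   Chem         9     18        180
8   Hist         4     30        300
9   Phys         1     36        360
So min() = 60.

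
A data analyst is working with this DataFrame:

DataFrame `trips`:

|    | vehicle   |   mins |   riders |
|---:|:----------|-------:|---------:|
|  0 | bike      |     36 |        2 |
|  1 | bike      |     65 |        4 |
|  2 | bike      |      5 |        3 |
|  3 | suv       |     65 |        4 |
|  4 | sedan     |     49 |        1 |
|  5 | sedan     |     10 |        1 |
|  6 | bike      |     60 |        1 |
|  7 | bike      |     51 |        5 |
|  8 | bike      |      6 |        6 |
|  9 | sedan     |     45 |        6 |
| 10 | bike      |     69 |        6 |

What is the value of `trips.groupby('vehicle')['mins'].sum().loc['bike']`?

292

group by vehicle, sum of mins:
vehicle
bike     292
sedan    104
suv       65
Name: mins, dtype: int64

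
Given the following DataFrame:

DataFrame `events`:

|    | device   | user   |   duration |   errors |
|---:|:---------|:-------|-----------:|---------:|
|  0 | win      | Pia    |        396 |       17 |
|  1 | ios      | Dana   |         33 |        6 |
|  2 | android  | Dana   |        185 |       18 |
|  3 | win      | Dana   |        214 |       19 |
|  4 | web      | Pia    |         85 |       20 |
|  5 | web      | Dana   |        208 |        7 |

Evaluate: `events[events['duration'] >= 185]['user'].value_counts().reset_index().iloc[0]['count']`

filter rows where duration >= 185:
    device  user  duration  errors
0      win   Pia       396      17
2  android  Dana       185      18
3      win  Dana       214      19
5      web  Dana       208       7
value_counts of user:
user
Dana    3
Pia     1
Name: count, dtype: int64
reset_index():
   user  count
0  Dana      3
1   Pia      1

3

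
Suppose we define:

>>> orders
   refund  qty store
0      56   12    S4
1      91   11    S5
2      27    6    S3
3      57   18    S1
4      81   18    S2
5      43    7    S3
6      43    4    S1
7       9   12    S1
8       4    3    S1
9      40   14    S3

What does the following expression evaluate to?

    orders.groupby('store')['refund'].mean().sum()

group by store, mean of refund:
store
S1    28.250000
S2    81.000000
S3    36.666667
S4    56.000000
S5    91.000000
Name: refund, dtype: float64
Then the sum of the resulting series: 292.916666667

292.916666667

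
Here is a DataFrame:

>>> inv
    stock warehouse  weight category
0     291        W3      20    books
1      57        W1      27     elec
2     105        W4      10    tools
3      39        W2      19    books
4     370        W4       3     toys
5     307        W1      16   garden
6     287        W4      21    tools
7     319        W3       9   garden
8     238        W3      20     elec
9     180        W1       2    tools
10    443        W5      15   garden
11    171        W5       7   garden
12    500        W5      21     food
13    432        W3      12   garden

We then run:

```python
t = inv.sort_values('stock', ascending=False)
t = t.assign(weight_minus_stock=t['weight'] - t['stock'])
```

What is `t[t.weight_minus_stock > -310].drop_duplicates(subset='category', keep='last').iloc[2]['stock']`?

sort by stock descending:
    stock warehouse  weight category
12    500        W5      21     food
10    443        W5      15   garden
13    432        W3      12   garden
4     370        W4       3     toys
7     319        W3       9   garden
5     307        W1      16   garden
0     291        W3      20    books
6     287        W4      21    tools
8     238        W3      20     elec
9     180        W1       2    tools
11    171        W5       7   garden
2     105        W4      10    tools
1      57        W1      27     elec
3      39        W2      19    books
add column weight_minus_stock = t['weight'] - t['stock']:
    stock warehouse  weight category  weight_minus_stock
12    500        W5      21     food                -479
10    443        W5      15   garden                -428
13    432        W3      12   garden                -420
4     370        W4       3     toys                -367
7     319        W3       9   garden                -310
5     307        W1      16   garden                -291
0     291        W3      20    books                -271
6     287        W4      21    tools                -266
8     238        W3      20     elec                -218
9     180        W1       2    tools                -178
11    171        W5       7   garden                -164
2     105        W4      10    tools                 -95
1      57        W1      27     elec                 -30
3      39        W2      19    books                 -20
filter rows where weight_minus_stock > -310:
    stock warehouse  weight category  weight_minus_stock
5     307        W1      16   garden                -291
0     291        W3      20    books                -271
6     287        W4      21    tools                -266
8     238        W3      20     elec                -218
9     180        W1       2    tools                -178
11    171        W5       7   garden                -164
2     105        W4      10    tools                 -95
1      57        W1      27     elec                 -30
3      39        W2      19    books                 -20
drop duplicate category (keep=last):
    stock warehouse  weight category  weight_minus_stock
11    171        W5       7   garden                -164
2     105        W4      10    tools                 -95
1      57        W1      27     elec                 -30
3      39        W2      19    books                 -20
Then the value at position 2, column 'stock': 57

57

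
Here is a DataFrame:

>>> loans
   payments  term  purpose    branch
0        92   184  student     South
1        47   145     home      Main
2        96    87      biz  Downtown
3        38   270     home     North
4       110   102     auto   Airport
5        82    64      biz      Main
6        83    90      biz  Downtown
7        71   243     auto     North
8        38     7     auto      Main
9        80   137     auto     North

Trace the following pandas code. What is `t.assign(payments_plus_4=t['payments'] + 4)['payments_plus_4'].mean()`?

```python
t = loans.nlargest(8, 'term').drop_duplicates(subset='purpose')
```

take 8 rows with largest term:
   payments  term  purpose    branch
3        38   270     home     North
7        71   243     auto     North
0        92   184  student     South
1        47   145     home      Main
9        80   137     auto     North
4       110   102     auto   Airport
6        83    90      biz  Downtown
2        96    87      biz  Downtown
drop duplicate purpose (keep=first):
   payments  term  purpose    branch
3        38   270     home     North
7        71   243     auto     North
0        92   184  student     South
6        83    90      biz  Downtown
add column payments_plus_4 = t['payments'] + 4:
   payments  term  purpose    branch  payments_plus_4
3        38   270     home     North               42
7        71   243     auto     North               75
0        92   184  student     South               96
6        83    90      biz  Downtown               87
The mean of column 'payments_plus_4' is 75.0.

75.0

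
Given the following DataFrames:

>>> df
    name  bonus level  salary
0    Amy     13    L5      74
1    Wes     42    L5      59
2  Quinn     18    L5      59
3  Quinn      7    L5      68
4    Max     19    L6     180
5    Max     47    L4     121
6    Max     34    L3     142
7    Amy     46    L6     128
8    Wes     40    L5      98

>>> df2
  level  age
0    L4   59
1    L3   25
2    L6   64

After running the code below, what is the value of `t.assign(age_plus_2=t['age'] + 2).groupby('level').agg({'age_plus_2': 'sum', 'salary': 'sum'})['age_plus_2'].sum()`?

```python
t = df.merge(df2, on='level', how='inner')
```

merge on 'level' (how='inner') → 4 rows:
  name  bonus level  salary  age
0  Max     19    L6     180   64
1  Max     47    L4     121   59
2  Max     34    L3     142   25
3  Amy     46    L6     128   64
add column age_plus_2 = t['age'] + 2:
  name  bonus level  salary  age  age_plus_2
0  Max     19    L6     180   64          66
1  Max     47    L4     121   59          61
2  Max     34    L3     142   25          27
3  Amy     46    L6     128   64          66
group by level: sum(age_plus_2), sum(salary):
       age_plus_2  salary
level                    
L3             27     142
L4             61     121
L6            132     308
Hence 220.

220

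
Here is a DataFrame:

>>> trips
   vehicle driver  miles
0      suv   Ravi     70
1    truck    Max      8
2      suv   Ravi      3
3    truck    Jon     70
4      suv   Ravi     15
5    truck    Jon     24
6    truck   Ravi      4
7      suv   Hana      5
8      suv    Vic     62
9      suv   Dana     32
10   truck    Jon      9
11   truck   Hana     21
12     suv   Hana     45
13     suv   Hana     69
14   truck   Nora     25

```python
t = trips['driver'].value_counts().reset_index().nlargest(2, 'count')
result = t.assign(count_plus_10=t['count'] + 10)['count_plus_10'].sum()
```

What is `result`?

value_counts of driver:
driver
Ravi    4
Hana    4
Jon     3
Max     1
Vic     1
Dana    1
Nora    1
Name: count, dtype: int64
reset_index():
  driver  count
0   Ravi      4
1   Hana      4
2    Jon      3
3    Max      1
4    Vic      1
5   Dana      1
6   Nora      1
take 2 rows with largest count:
  driver  count
0   Ravi      4
1   Hana      4
add column count_plus_10 = t['count'] + 10:
  driver  count  count_plus_10
0   Ravi      4             14
1   Hana      4             14

28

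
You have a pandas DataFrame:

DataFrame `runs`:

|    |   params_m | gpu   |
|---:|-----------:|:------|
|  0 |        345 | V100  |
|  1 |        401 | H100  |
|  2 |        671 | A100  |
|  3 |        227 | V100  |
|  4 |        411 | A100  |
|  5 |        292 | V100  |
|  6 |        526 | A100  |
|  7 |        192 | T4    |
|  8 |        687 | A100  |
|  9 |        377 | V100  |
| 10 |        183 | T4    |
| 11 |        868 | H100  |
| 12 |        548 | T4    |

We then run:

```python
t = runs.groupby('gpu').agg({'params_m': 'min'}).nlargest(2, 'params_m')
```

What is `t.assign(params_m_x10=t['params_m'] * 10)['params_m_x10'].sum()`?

group by gpu, min of params_m:
      params_m
gpu           
A100       411
H100       401
T4         183
V100       227
take 2 rows with largest params_m:
      params_m
gpu           
A100       411
H100       401
add column params_m_x10 = t['params_m'] * 10:
      params_m  params_m_x10
gpu                         
A100       411          4110
H100       401          4010

8120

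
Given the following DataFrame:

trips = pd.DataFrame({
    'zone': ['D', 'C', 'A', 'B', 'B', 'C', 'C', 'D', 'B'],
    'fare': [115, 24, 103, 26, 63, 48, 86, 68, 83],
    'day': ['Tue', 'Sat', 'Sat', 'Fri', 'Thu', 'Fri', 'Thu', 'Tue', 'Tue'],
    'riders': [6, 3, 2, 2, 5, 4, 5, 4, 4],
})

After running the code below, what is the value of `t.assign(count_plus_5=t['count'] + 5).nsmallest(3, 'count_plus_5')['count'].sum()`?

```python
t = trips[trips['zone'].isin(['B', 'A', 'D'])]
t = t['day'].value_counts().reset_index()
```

3

filter rows where zone in ['B', 'A', 'D']:
  zone  fare  day  riders
0    D   115  Tue       6
2    A   103  Sat       2
3    B    26  Fri       2
4    B    63  Thu       5
7    D    68  Tue       4
8    B    83  Tue       4
value_counts of day:
day
Tue    3
Sat    1
Fri    1
Thu    1
Name: count, dtype: int64
reset_index():
   day  count
0  Tue      3
1  Sat      1
2  Fri      1
3  Thu      1
add column count_plus_5 = t['count'] + 5:
   day  count  count_plus_5
0  Tue      3             8
1  Sat      1             6
2  Fri      1             6
3  Thu      1             6
take 3 rows with smallest count_plus_5:
   day  count  count_plus_5
1  Sat      1             6
2  Fri      1             6
3  Thu      1             6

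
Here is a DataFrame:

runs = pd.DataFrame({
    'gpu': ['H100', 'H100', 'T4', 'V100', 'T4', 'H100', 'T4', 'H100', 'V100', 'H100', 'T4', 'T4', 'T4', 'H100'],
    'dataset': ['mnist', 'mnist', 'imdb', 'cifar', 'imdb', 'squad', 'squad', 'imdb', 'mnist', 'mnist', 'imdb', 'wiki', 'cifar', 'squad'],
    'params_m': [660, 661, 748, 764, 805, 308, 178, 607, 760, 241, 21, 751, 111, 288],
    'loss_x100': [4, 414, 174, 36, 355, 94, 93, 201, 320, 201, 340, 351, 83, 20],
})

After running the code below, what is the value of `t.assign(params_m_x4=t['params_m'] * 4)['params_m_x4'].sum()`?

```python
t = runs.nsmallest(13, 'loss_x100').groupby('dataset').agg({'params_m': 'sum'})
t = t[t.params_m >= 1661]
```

take 13 rows with smallest loss_x100:
     gpu dataset  params_m  loss_x100
0   H100   mnist       660          4
13  H100   squad       288         20
3   V100   cifar       764         36
12    T4   cifar       111         83
6     T4   squad       178         93
5   H100   squad       308         94
2     T4    imdb       748        174
7   H100    imdb       607        201
9   H100   mnist       241        201
8   V100   mnist       760        320
10    T4    imdb        21        340
11    T4    wiki       751        351
4     T4    imdb       805        355
group by dataset, sum of params_m:
         params_m
dataset          
cifar         875
imdb         2181
mnist        1661
squad         774
wiki          751
filter rows where params_m >= 1661:
         params_m
dataset          
imdb         2181
mnist        1661
add column params_m_x4 = t['params_m'] * 4:
         params_m  params_m_x4
dataset                       
imdb         2181         8724
mnist        1661         6644

15368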